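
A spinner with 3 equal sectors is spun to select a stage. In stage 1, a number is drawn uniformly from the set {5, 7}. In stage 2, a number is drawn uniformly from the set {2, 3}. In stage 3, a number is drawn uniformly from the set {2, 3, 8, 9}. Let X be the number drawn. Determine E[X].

E[X | stage 1] = (5+7)/2 = 6.
E[X | stage 2] = (2+3)/2 = 5/2.
E[X | stage 3] = (2+3+8+9)/4 = 11/2.
E[X] = (1/3)·(6) + (1/3)·(5/2) + (1/3)·(11/2) = 14/3.

14/3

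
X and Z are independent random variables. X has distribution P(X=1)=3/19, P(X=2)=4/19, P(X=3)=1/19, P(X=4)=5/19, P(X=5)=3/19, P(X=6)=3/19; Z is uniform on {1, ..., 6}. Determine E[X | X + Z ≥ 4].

97/26

P(X + Z ≥ 4) = 52/57.
Summing X·P(x,y) over outcomes with X + Z ≥ 4 gives 194/57.
E[X | X + Z ≥ 4] = (194/57) / (52/57) = 97/26.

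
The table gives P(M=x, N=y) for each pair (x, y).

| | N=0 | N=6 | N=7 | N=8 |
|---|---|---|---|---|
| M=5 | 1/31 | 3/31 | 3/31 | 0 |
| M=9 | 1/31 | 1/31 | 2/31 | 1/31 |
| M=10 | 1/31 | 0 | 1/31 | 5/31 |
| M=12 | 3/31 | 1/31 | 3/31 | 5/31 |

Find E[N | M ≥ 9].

P(M ≥ 9) = 24/31.
Summing N·P(M=x,N=y) over the conditioning event gives 142/31.
E[N | M ≥ 9] = (142/31) / (24/31) = 71/12.

71/12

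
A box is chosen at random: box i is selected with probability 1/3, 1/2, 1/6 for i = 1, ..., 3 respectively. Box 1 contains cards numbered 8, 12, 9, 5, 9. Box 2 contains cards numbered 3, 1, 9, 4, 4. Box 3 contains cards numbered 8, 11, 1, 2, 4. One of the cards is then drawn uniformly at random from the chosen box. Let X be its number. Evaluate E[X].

35/6

E[X | box 1] = (8+12+9+5+9)/5 = 43/5.
E[X | box 2] = (3+1+9+4+4)/5 = 21/5.
E[X | box 3] = (8+11+1+2+4)/5 = 26/5.
E[X] = (1/3)·(43/5) + (1/2)·(21/5) + (1/6)·(26/5) = 35/6.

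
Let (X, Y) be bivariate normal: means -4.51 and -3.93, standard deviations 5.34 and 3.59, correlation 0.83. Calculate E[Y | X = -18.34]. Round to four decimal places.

-11.6471

E[Y | X=x] = μ_Y + ρ(σ_Y/σ_X)(x − μ_X) for jointly normal variables.
E[Y | X=-18.34] = -3.93 + (0.83)·(3.59/5.34)·(-18.34 − (-4.51)) = -3.93 + (0.558)·(-13.83) = -11.6471.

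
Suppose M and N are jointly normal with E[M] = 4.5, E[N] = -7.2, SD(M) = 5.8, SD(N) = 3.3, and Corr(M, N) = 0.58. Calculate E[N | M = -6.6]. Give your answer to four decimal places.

-10.8630

The regression of N on M has slope ρ·σ_N/σ_M and passes through (μ_M, μ_N).
E[N | M=-6.6] = -7.2 + (0.58)·(3.3/5.8)·(-6.6 − (4.5)) = -7.2 + (0.33)·(-11.1) = -10.8630.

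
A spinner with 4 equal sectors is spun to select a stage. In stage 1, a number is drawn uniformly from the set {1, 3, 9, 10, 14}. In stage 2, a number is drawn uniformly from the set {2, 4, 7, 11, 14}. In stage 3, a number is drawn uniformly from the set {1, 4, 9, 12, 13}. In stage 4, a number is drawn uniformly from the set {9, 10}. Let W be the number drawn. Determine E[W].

323/40

E[W | stage 1] = (1+3+9+10+14)/5 = 37/5.
E[W | stage 2] = (2+4+7+11+14)/5 = 38/5.
E[W | stage 3] = (1+4+9+12+13)/5 = 39/5.
E[W | stage 4] = (9+10)/2 = 19/2.
By the law of total expectation,
E[W] = (1/4)·(37/5) + (1/4)·(38/5) + (1/4)·(39/5) + (1/4)·(19/2) = 323/40.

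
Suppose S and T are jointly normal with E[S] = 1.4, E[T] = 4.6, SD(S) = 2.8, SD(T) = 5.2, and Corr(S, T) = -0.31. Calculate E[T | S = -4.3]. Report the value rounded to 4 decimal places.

The regression of T on S has slope ρ·σ_T/σ_S and passes through (μ_S, μ_T).
E[T | S=-4.3] = 4.6 + (-0.31)·(5.2/2.8)·(-4.3 − (1.4)) = 4.6 + (-0.575714)·(-5.7) = 7.8816.

7.8816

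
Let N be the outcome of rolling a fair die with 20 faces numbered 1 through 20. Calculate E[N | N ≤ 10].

Given N ≤ 10, N is equally likely to be any of {1, 2, 3, 4, 5, 6, 7, 8, 9, 10}.
E[N | N ≤ 10] = (1 + 2 + 3 + 4 + 5 + 6 + 7 + 8 + 9 + 10) / 10 = 11/2.

11/2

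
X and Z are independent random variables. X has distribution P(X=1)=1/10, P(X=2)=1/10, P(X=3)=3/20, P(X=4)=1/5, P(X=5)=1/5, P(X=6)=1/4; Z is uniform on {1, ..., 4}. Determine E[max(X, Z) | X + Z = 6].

P(X + Z = 6) = 13/80.
Summing max(X,Z)·P(x,y) over outcomes with X + Z = 6 gives 53/80.
E[max(X, Z) | X + Z = 6] = (53/80) / (13/80) = 53/13.

53/13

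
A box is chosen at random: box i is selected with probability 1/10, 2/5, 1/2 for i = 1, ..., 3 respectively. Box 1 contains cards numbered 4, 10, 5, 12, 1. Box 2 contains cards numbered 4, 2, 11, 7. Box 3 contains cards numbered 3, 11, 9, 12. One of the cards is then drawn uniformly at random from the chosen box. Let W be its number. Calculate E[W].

1483/200

E[W | box 1] = (4+10+5+12+1)/5 = 32/5.
E[W | box 2] = (4+2+11+7)/4 = 6.
E[W | box 3] = (3+11+9+12)/4 = 35/4.
By the law of total expectation,
E[W] = (1/10)·(32/5) + (2/5)·(6) + (1/2)·(35/4) = 1483/200.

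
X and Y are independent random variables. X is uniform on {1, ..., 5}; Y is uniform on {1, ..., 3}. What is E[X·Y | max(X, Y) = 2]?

8/3

Outcomes with max(X, Y) = 2: (1,2), (2,1), (2,2), each with probability 1/15.
E[X·Y | max(X, Y) = 2] = (2 + 2 + 4) / 3 = 8/3.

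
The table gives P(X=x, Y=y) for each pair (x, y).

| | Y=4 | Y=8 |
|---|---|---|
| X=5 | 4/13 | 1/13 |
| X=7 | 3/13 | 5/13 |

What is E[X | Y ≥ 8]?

20/3

P(Y ≥ 8) = 6/13.
Σ X·P over the event = 5·(1/13) + 7·(5/13) = 40/13.
E[X | Y ≥ 8] = (40/13) / (6/13) = 20/3.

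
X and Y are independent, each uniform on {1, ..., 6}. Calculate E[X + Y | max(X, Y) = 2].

P(max(X, Y) = 2) = 1/12.
Summing (X+Y)·P(x,y) over outcomes with max(X, Y) = 2 gives 5/18.
E[X + Y | max(X, Y) = 2] = (5/18) / (1/12) = 10/3.

10/3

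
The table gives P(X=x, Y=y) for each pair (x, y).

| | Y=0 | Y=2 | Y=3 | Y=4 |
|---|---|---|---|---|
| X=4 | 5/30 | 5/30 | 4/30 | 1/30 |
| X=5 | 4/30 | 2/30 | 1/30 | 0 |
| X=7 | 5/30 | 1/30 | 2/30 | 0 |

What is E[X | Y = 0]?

P(Y = 0) = 7/15.
Summing X·P(X=x,Y=y) over the conditioning event gives 5/2.
E[X | Y = 0] = (5/2) / (7/15) = 75/14.

75/14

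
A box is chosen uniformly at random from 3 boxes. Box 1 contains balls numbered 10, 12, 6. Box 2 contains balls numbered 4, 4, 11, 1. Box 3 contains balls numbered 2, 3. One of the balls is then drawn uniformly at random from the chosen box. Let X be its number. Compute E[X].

101/18

E[X | box 1] = (10+12+6)/3 = 28/3.
E[X | box 2] = (4+4+11+1)/4 = 5.
E[X | box 3] = (2+3)/2 = 5/2.
E[X] = (1/3)·(28/3) + (1/3)·(5) + (1/3)·(5/2) = 101/18.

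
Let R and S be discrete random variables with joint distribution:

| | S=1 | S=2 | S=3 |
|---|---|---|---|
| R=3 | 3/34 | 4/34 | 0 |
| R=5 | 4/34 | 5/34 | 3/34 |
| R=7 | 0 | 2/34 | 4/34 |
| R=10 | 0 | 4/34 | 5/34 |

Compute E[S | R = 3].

P(R = 3) = 7/34.
Σ S·P over the event = 1·(3/34) + 2·(4/34) = 11/34.
E[S | R = 3] = (11/34) / (7/34) = 11/7.

11/7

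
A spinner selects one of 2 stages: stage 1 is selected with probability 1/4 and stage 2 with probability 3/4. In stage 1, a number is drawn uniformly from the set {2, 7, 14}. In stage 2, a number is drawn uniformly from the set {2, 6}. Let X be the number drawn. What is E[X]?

E[X | stage 1] = (2+7+14)/3 = 23/3.
E[X | stage 2] = (2+6)/2 = 4.
By the law of total expectation,
E[X] = (1/4)·(23/3) + (3/4)·(4) = 59/12.

59/12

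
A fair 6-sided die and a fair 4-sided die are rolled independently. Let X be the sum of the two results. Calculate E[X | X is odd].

6

P(X is odd) = 1/2.
Σ over the event: 3·1/12 + 5·1/6 + 7·1/6 + 9·1/12 = 3.
E[X | X is odd] = (3) / (1/2) = 6.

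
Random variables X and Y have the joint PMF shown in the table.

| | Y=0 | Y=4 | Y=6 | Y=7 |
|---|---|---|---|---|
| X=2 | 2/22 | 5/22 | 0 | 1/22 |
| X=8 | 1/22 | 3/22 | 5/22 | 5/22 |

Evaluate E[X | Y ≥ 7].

7

P(Y ≥ 7) = 3/11.
Σ X·P over the event = 2·(1/22) + 8·(5/22) = 21/11.
E[X | Y ≥ 7] = (21/11) / (3/11) = 7.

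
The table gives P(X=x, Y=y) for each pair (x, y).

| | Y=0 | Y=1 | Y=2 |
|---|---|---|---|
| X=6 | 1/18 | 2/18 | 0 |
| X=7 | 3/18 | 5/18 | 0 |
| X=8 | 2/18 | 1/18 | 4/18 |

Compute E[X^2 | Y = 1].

381/8

P(Y = 1) = 4/9.
Summing X^2·P(X=x,Y=y) over the conditioning event gives 127/6.
E[X^2 | Y = 1] = (127/6) / (4/9) = 381/8.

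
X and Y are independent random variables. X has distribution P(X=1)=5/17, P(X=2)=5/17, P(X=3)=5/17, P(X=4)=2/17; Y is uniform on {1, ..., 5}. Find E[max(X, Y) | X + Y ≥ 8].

43/9

P(X + Y ≥ 8) = 9/85.
Summing max(X,Y)·P(x,y) over outcomes with X + Y ≥ 8 gives 43/85.
E[max(X, Y) | X + Y ≥ 8] = (43/85) / (9/85) = 43/9.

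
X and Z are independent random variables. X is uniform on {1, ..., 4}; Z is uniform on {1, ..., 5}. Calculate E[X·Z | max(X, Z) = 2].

8/3

P(max(X, Z) = 2) = 3/20.
Summing XZ·P(x,y) over outcomes with max(X, Z) = 2 gives 2/5.
E[X·Z | max(X, Z) = 2] = (2/5) / (3/20) = 8/3.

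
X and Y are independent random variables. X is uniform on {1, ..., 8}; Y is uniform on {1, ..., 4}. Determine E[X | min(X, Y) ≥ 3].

11/2

P(min(X, Y) ≥ 3) = 3/8.
Summing X·P(x,y) over outcomes with min(X, Y) ≥ 3 gives 33/16.
E[X | min(X, Y) ≥ 3] = (33/16) / (3/8) = 11/2.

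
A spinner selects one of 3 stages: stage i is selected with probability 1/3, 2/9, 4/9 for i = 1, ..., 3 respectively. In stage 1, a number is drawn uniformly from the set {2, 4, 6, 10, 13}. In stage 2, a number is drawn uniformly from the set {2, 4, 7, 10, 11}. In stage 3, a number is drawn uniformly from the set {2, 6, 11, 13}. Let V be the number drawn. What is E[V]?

37/5

E[V | stage 1] = (2+4+6+10+13)/5 = 7.
E[V | stage 2] = (2+4+7+10+11)/5 = 34/5.
E[V | stage 3] = (2+6+11+13)/4 = 8.
By the law of total expectation,
E[V] = (1/3)·(7) + (2/9)·(34/5) + (4/9)·(8) = 37/5.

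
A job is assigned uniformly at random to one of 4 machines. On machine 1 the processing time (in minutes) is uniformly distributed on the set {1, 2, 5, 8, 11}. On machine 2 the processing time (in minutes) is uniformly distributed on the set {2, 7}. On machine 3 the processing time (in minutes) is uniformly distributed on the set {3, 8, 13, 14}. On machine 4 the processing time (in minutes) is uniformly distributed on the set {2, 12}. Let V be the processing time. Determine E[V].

33/5

E[V | machine 1] = (1+2+5+8+11)/5 = 27/5.
E[V | machine 2] = (2+7)/2 = 9/2.
E[V | machine 3] = (3+8+13+14)/4 = 19/2.
E[V | machine 4] = (2+12)/2 = 7.
By the law of total expectation,
E[V] = (1/4)·(27/5) + (1/4)·(9/2) + (1/4)·(19/2) + (1/4)·(7) = 33/5.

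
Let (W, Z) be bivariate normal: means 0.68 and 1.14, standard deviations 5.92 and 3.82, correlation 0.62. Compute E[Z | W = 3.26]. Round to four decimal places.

E[Z | W=x] = μ_Z + ρ(σ_Z/σ_W)(x − μ_W) for jointly normal variables.
E[Z | W=3.26] = 1.14 + (0.62)·(3.82/5.92)·(3.26 − (0.68)) = 1.14 + (0.40007)·(2.58) = 2.1722.

2.1722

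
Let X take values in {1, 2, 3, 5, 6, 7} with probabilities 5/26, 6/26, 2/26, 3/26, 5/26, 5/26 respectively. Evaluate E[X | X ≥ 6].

P(X ≥ 6) = 5/13.
Σ over the event: 6·5/26 + 7·5/26 = 5/2.
E[X | X ≥ 6] = (5/2) / (5/13) = 13/2.

13/2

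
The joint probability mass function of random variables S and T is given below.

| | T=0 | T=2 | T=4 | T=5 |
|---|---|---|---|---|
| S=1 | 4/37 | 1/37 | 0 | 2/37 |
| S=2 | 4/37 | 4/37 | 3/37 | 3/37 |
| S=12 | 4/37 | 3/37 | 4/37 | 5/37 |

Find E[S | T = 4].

P(T = 4) = 7/37.
Σ S·P over the event = 2·(3/37) + 12·(4/37) = 54/37.
E[S | T = 4] = (54/37) / (7/37) = 54/7.

54/7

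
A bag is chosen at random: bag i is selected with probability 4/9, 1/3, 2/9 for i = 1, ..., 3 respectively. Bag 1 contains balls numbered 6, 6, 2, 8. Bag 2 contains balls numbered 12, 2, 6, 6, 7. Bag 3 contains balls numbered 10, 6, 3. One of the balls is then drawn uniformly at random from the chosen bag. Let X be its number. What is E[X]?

E[X | bag 1] = (6+6+2+8)/4 = 11/2.
E[X | bag 2] = (12+2+6+6+7)/5 = 33/5.
E[X | bag 3] = (10+6+3)/3 = 19/3.
By the law of total expectation,
E[X] = (4/9)·(11/2) + (1/3)·(33/5) + (2/9)·(19/3) = 817/135.

817/135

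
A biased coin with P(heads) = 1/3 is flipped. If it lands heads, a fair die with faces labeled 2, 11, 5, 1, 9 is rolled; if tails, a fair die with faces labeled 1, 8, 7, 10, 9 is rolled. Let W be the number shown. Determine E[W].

98/15

E[W | heads] = (2+11+5+1+9)/5 = 28/5.
E[W | tails] = (1+8+7+10+9)/5 = 7.
By the law of total expectation,
E[W] = (1/3)·(28/5) + (2/3)·(7) = 98/15.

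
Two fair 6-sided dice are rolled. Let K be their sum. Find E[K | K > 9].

32/3

P(K > 9) = 1/6.
Σ over the event: 10·1/12 + 11·1/18 + 12·1/36 = 16/9.
E[K | K > 9] = (16/9) / (1/6) = 32/3.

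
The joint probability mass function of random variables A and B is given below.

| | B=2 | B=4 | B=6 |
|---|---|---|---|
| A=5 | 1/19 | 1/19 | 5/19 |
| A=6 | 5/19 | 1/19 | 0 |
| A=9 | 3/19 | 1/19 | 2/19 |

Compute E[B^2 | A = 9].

P(A = 9) = 6/19.
Summing B^2·P(A=x,B=y) over the conditioning event gives 100/19.
E[B^2 | A = 9] = (100/19) / (6/19) = 50/3.

50/3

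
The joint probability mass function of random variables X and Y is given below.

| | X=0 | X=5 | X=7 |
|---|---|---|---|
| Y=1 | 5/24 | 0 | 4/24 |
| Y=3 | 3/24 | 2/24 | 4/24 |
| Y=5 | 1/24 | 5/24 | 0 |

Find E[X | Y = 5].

P(Y = 5) = 1/4.
Σ X·P over the event = 0·(1/24) + 5·(5/24) = 25/24.
E[X | Y = 5] = (25/24) / (1/4) = 25/6.

25/6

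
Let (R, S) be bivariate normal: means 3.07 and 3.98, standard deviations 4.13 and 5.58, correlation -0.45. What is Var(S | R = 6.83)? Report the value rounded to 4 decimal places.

24.8313

Var(S | R=x) = (1 − ρ²)·σ_S².
Var(S | R=6.83) = (5.58)²·(1 − (-0.45)²) = 31.1364·0.7975 = 24.8313.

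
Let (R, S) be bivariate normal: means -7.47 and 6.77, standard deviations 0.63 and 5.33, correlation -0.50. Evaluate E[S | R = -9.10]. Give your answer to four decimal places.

13.6652

E[S | R=x] = μ_S + ρ(σ_S/σ_R)(x − μ_R) for jointly normal variables.
E[S | R=-9.10] = 6.77 + (-0.50)·(5.33/0.63)·(-9.10 − (-7.47)) = 6.77 + (-4.2302)·(-1.63) = 13.6652.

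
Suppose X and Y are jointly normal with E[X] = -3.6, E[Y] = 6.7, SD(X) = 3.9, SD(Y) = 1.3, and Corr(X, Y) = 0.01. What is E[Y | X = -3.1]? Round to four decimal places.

6.7017

For a bivariate normal, E[Y | X=x] = μ_Y + ρ·(σ_Y/σ_X)·(x − μ_X).
E[Y | X=-3.1] = 6.7 + (0.01)·(1.3/3.9)·(-3.1 − (-3.6)) = 6.7 + (0.0033333)·(0.5) = 6.7017.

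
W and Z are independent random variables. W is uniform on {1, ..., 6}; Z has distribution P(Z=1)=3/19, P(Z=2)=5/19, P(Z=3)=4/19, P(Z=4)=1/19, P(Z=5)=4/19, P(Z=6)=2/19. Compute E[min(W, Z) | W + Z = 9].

P(W + Z = 9) = 11/114.
Summing min(W,Z)·P(x,y) over outcomes with W + Z = 9 gives 1/3.
E[min(W, Z) | W + Z = 9] = (1/3) / (11/114) = 38/11.

38/11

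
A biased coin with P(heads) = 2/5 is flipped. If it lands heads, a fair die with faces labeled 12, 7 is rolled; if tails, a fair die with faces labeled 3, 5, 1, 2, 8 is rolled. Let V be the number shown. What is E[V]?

E[V | heads] = (12+7)/2 = 19/2.
E[V | tails] = (3+5+1+2+8)/5 = 19/5.
E[V] = (2/5)·(19/2) + (3/5)·(19/5) = 152/25.

152/25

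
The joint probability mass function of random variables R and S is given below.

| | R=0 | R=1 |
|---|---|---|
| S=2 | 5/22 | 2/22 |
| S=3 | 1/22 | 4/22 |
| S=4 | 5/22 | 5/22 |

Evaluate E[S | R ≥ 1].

P(R ≥ 1) = 1/2.
Σ S·P over the event = 2·(2/22) + 3·(4/22) + 4·(5/22) = 18/11.
E[S | R ≥ 1] = (18/11) / (1/2) = 36/11.

36/11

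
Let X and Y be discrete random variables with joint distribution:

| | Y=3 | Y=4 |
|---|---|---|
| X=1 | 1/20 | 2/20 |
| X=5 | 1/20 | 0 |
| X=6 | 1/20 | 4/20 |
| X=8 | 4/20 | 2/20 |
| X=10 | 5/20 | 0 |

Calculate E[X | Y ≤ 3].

P(Y ≤ 3) = 3/5.
Σ X·P over the event = 1·(1/20) + 5·(1/20) + 6·(1/20) + 8·(4/20) + 10·(5/20) = 47/10.
E[X | Y ≤ 3] = (47/10) / (3/5) = 47/6.

47/6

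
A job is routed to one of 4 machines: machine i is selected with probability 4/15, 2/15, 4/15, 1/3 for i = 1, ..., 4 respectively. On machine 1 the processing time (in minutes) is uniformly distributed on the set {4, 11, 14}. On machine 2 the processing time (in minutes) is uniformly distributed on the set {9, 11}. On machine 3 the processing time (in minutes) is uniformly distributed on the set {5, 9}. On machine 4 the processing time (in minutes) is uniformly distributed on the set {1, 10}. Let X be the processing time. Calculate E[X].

E[X | machine 1] = (4+11+14)/3 = 29/3.
E[X | machine 2] = (9+11)/2 = 10.
E[X | machine 3] = (5+9)/2 = 7.
E[X | machine 4] = (1+10)/2 = 11/2.
E[X] = (4/15)·(29/3) + (2/15)·(10) + (4/15)·(7) + (1/3)·(11/2) = 137/18.

137/18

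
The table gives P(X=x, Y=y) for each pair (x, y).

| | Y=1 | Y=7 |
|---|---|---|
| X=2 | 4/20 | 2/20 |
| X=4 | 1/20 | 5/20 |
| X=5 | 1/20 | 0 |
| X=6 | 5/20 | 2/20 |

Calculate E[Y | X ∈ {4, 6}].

P(X ∈ {4, 6}) = 13/20.
Σ Y·P over the event = 1·(1/20) + 7·(5/20) + 1·(5/20) + 7·(2/20) = 11/4.
E[Y | X ∈ {4, 6}] = (11/4) / (13/20) = 55/13.

55/13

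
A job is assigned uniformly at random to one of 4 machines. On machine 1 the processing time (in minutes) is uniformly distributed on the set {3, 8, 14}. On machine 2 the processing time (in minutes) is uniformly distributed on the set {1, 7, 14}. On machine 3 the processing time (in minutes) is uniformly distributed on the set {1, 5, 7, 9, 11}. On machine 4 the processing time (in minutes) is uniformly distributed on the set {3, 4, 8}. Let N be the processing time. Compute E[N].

409/60

E[N | machine 1] = (3+8+14)/3 = 25/3.
E[N | machine 2] = (1+7+14)/3 = 22/3.
E[N | machine 3] = (1+5+7+9+11)/5 = 33/5.
E[N | machine 4] = (3+4+8)/3 = 5.
E[N] = (1/4)·(25/3) + (1/4)·(22/3) + (1/4)·(33/5) + (1/4)·(5) = 409/60.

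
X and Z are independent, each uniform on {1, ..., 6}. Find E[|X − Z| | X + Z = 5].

Outcomes with X + Z = 5: (1,4), (2,3), (3,2), (4,1), each with probability 1/36.
E[|X − Z| | X + Z = 5] = (3 + 1 + 1 + 3) / 4 = 2.

2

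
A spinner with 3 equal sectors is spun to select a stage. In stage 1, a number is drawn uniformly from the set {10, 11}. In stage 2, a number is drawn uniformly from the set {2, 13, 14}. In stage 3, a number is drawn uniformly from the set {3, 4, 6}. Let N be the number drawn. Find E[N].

49/6

E[N | stage 1] = (10+11)/2 = 21/2.
E[N | stage 2] = (2+13+14)/3 = 29/3.
E[N | stage 3] = (3+4+6)/3 = 13/3.
By the law of total expectation,
E[N] = (1/3)·(21/2) + (1/3)·(29/3) + (1/3)·(13/3) = 49/6.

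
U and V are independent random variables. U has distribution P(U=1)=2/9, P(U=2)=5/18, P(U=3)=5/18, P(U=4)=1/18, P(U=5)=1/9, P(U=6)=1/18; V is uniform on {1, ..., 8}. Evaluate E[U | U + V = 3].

P(U + V = 3) = 1/16.
Summing U·P(x,y) over outcomes with U + V = 3 gives 7/72.
E[U | U + V = 3] = (7/72) / (1/16) = 14/9.

14/9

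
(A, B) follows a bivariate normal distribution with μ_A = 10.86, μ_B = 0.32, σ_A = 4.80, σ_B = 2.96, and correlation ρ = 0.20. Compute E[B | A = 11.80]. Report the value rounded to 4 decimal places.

0.4359

For a bivariate normal, E[B | A=x] = μ_B + ρ·(σ_B/σ_A)·(x − μ_A).
E[B | A=11.80] = 0.32 + (0.20)·(2.96/4.80)·(11.80 − (10.86)) = 0.32 + (0.12333)·(0.94) = 0.4359.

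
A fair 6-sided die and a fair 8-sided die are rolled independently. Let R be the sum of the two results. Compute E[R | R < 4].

P(R < 4) = 1/16.
Σ over the event: 2·1/48 + 3·1/24 = 1/6.
E[R | R < 4] = (1/6) / (1/16) = 8/3.

8/3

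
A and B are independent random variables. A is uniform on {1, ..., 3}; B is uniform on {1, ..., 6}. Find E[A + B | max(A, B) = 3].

P(max(A, B) = 3) = 5/18.
Summing (A+B)·P(x,y) over outcomes with max(A, B) = 3 gives 4/3.
E[A + B | max(A, B) = 3] = (4/3) / (5/18) = 24/5.

24/5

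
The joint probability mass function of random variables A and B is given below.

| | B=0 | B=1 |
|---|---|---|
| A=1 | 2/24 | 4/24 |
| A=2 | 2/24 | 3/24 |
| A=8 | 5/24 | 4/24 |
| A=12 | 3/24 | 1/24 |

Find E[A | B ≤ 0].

P(B ≤ 0) = 1/2.
Σ A·P over the event = 1·(2/24) + 2·(2/24) + 8·(5/24) + 12·(3/24) = 41/12.
E[A | B ≤ 0] = (41/12) / (1/2) = 41/6.

41/6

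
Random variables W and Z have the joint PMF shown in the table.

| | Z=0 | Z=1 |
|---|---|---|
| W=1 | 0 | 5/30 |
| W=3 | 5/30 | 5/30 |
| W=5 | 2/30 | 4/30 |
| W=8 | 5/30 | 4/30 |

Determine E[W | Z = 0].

P(Z = 0) = 2/5.
Σ W·P over the event = 3·(5/30) + 5·(2/30) + 8·(5/30) = 13/6.
E[W | Z = 0] = (13/6) / (2/5) = 65/12.

65/12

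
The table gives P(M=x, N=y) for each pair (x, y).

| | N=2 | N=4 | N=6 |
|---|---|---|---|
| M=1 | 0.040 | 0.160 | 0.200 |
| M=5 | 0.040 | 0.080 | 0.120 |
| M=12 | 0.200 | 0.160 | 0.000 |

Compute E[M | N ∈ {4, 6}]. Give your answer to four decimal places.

P(N ∈ {4, 6}) = 0.720.
Σ M·P over the event = 1·(0.160) + 1·(0.200) + 5·(0.080) + 5·(0.120) + 12·(0.160) = 3.280.
E[M | N ∈ {4, 6}] = (3.280) / (0.720) = 4.5556.

4.5556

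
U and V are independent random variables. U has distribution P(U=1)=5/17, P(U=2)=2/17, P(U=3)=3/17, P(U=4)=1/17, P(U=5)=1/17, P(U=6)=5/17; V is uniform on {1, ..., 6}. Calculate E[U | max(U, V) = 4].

17/7

P(max(U, V) = 4) = 7/51.
Summing U·P(x,y) over outcomes with max(U, V) = 4 gives 1/3.
E[U | max(U, V) = 4] = (1/3) / (7/51) = 17/7.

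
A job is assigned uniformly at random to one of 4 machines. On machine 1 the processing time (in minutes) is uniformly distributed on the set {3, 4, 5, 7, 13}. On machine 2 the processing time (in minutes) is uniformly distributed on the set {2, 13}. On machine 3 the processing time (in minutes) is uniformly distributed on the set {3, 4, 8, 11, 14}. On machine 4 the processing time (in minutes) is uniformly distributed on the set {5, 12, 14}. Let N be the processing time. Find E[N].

E[N | machine 1] = (3+4+5+7+13)/5 = 32/5.
E[N | machine 2] = (2+13)/2 = 15/2.
E[N | machine 3] = (3+4+8+11+14)/5 = 8.
E[N | machine 4] = (5+12+14)/3 = 31/3.
By the law of total expectation,
E[N] = (1/4)·(32/5) + (1/4)·(15/2) + (1/4)·(8) + (1/4)·(31/3) = 967/120.

967/120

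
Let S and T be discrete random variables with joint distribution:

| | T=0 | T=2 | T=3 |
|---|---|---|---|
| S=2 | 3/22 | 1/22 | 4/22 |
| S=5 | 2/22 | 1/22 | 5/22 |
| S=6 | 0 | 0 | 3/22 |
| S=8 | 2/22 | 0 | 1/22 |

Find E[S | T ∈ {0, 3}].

91/20

P(T ∈ {0, 3}) = 10/11.
Summing S·P(S=x,T=y) over the conditioning event gives 91/22.
E[S | T ∈ {0, 3}] = (91/22) / (10/11) = 91/20.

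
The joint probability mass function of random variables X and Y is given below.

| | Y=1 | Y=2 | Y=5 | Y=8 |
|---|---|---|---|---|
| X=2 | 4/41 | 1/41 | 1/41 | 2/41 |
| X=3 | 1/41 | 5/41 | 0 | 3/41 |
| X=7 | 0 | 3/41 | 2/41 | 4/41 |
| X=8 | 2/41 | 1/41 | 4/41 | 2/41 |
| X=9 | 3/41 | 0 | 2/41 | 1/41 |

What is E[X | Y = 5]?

22/3

P(Y = 5) = 9/41.
Σ X·P over the event = 2·(1/41) + 7·(2/41) + 8·(4/41) + 9·(2/41) = 66/41.
E[X | Y = 5] = (66/41) / (9/41) = 22/3.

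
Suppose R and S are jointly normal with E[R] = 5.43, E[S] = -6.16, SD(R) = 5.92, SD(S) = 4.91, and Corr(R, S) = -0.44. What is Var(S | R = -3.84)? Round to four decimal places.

For a bivariate normal, Var(S | R=x) = σ_S²(1 − ρ²).
Var(S | R=-3.84) = (4.91)²·(1 − (-0.44)²) = 24.1081·0.8064 = 19.4408.

19.4408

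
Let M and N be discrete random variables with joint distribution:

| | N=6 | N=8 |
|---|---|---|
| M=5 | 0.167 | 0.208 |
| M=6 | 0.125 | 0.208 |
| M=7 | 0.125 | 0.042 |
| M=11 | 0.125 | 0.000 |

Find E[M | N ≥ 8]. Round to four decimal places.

P(N ≥ 8) = 0.458.
Σ M·P over the event = 5·(0.208) + 6·(0.208) + 7·(0.042) = 2.582.
E[M | N ≥ 8] = (2.582) / (0.458) = 5.6376.

5.6376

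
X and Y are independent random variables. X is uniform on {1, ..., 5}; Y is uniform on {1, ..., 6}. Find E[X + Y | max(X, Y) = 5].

70/9

Outcomes with max(X, Y) = 5: (1,5), (2,5), (3,5), (4,5), (5,1), (5,2), (5,3), (5,4), (5,5), each with probability 1/30.
E[X + Y | max(X, Y) = 5] = (6 + 7 + 8 + 9 + 6 + 7 + 8 + 9 + 10) / 9 = 70/9.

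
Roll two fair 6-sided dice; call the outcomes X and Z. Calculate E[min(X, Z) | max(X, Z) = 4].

P(max(X, Z) = 4) = 7/36.
Summing min(X,Z)·P(x,y) over outcomes with max(X, Z) = 4 gives 4/9.
E[min(X, Z) | max(X, Z) = 4] = (4/9) / (7/36) = 16/7.

16/7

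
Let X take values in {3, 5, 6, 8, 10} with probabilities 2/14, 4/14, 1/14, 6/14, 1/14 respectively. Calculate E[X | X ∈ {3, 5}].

13/3

P(X ∈ {3, 5}) = 3/7.
Σ over the event: 3·1/7 + 5·2/7 = 13/7.
E[X | X ∈ {3, 5}] = (13/7) / (3/7) = 13/3.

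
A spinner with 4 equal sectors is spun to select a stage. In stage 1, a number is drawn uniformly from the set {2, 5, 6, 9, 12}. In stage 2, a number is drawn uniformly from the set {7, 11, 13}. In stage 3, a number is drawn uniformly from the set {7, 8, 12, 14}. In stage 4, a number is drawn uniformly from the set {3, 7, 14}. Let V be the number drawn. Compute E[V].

2123/240

E[V | stage 1] = (2+5+6+9+12)/5 = 34/5.
E[V | stage 2] = (7+11+13)/3 = 31/3.
E[V | stage 3] = (7+8+12+14)/4 = 41/4.
E[V | stage 4] = (3+7+14)/3 = 8.
By the law of total expectation,
E[V] = (1/4)·(34/5) + (1/4)·(31/3) + (1/4)·(41/4) + (1/4)·(8) = 2123/240.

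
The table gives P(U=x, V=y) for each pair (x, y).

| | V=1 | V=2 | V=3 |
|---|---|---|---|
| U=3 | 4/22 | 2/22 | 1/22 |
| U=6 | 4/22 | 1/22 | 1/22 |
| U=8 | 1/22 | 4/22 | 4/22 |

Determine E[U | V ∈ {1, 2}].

11/2

P(V ∈ {1, 2}) = 8/11.
Σ U·P over the event = 3·(4/22) + 3·(2/22) + 6·(4/22) + 6·(1/22) + 8·(1/22) + 8·(4/22) = 4.
E[U | V ∈ {1, 2}] = (4) / (8/11) = 11/2.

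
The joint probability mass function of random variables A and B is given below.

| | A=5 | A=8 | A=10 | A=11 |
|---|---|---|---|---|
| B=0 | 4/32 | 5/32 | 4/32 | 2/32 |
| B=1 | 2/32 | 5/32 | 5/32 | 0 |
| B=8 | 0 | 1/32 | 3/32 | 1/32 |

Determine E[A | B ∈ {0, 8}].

P(B ∈ {0, 8}) = 5/8.
Summing A·P(A=x,B=y) over the conditioning event gives 171/32.
E[A | B ∈ {0, 8}] = (171/32) / (5/8) = 171/20.

171/20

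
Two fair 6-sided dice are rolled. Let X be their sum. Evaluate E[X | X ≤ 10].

218/33

P(X ≤ 10) = 11/12.
E[X | X ≤ 10] = (109/18) / (11/12) = 218/33.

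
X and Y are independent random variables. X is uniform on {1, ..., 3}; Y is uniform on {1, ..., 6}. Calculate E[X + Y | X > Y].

Outcomes with X > Y: (2,1), (3,1), (3,2), each with probability 1/18.
E[X + Y | X > Y] = (3 + 4 + 5) / 3 = 4.

4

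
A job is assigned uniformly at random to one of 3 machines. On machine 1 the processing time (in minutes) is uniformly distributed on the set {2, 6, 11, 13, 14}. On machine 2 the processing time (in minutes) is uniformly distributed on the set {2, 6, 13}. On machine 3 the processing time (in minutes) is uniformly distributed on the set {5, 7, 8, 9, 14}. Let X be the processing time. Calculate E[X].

E[X | machine 1] = (2+6+11+13+14)/5 = 46/5.
E[X | machine 2] = (2+6+13)/3 = 7.
E[X | machine 3] = (5+7+8+9+14)/5 = 43/5.
By the law of total expectation,
E[X] = (1/3)·(46/5) + (1/3)·(7) + (1/3)·(43/5) = 124/15.

124/15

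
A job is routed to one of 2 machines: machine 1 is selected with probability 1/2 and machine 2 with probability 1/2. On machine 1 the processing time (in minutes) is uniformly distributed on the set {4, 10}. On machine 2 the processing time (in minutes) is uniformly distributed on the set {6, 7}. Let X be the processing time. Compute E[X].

27/4

E[X | machine 1] = (4+10)/2 = 7.
E[X | machine 2] = (6+7)/2 = 13/2.
By the law of total expectation,
E[X] = (1/2)·(7) + (1/2)·(13/2) = 27/4.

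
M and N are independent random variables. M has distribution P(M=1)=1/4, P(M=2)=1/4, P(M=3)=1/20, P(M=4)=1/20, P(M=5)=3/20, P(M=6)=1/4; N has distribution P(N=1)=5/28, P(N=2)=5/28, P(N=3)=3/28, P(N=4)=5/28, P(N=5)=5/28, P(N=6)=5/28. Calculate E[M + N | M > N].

P(M > N) = 31/80.
Summing (M+N)·P(x,y) over outcomes with M > N gives 1633/560.
E[M + N | M > N] = (1633/560) / (31/80) = 1633/217.

1633/217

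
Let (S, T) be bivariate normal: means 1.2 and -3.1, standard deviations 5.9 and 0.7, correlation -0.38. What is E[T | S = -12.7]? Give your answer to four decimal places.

-2.4733

E[T | S=x] = μ_T + ρ(σ_T/σ_S)(x − μ_S) for jointly normal variables.
E[T | S=-12.7] = -3.1 + (-0.38)·(0.7/5.9)·(-12.7 − (1.2)) = -3.1 + (-0.045085)·(-13.9) = -2.4733.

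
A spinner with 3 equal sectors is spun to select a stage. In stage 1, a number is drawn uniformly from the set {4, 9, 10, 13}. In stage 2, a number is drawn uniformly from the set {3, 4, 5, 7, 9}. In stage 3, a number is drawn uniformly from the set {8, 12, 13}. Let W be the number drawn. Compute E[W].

128/15

E[W | stage 1] = (4+9+10+13)/4 = 9.
E[W | stage 2] = (3+4+5+7+9)/5 = 28/5.
E[W | stage 3] = (8+12+13)/3 = 11.
By the law of total expectation,
E[W] = (1/3)·(9) + (1/3)·(28/5) + (1/3)·(11) = 128/15.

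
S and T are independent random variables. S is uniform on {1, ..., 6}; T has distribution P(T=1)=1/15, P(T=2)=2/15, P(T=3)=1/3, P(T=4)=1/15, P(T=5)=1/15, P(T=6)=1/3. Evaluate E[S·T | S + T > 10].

360/11

P(S + T > 10) = 11/90.
Summing ST·P(x,y) over outcomes with S + T > 10 gives 4.
E[S·T | S + T > 10] = (4) / (11/90) = 360/11.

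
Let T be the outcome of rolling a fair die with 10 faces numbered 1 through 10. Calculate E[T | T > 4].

Given T > 4, T is equally likely to be any of {5, 6, 7, 8, 9, 10}.
E[T | T > 4] = (5 + 6 + 7 + 8 + 9 + 10) / 6 = 15/2.

15/2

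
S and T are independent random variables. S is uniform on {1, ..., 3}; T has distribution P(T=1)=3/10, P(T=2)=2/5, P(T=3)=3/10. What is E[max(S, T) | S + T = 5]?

P(S + T = 5) = 7/30.
Summing max(S,T)·P(x,y) over outcomes with S + T = 5 gives 7/10.
E[max(S, T) | S + T = 5] = (7/10) / (7/30) = 3.

3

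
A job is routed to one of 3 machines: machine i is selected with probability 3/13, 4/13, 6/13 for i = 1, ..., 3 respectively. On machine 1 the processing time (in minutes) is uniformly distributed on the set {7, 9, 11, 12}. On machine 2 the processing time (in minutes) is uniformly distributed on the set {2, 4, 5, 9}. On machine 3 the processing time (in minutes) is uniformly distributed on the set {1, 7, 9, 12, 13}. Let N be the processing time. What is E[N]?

1993/260

E[N | machine 1] = (7+9+11+12)/4 = 39/4.
E[N | machine 2] = (2+4+5+9)/4 = 5.
E[N | machine 3] = (1+7+9+12+13)/5 = 42/5.
By the law of total expectation,
E[N] = (3/13)·(39/4) + (4/13)·(5) + (6/13)·(42/5) = 1993/260.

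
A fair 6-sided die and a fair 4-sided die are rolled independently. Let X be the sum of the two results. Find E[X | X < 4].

P(X < 4) = 1/8.
Σ over the event: 2·1/24 + 3·1/12 = 1/3.
E[X | X < 4] = (1/3) / (1/8) = 8/3.

8/3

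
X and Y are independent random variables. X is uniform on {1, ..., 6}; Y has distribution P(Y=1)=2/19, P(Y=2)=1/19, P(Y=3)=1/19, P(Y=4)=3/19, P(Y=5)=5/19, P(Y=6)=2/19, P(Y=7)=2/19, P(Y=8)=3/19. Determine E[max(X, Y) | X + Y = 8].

P(X + Y = 8) = 7/57.
Summing max(X,Y)·P(x,y) over outcomes with X + Y = 8 gives 37/57.
E[max(X, Y) | X + Y = 8] = (37/57) / (7/57) = 37/7.

37/7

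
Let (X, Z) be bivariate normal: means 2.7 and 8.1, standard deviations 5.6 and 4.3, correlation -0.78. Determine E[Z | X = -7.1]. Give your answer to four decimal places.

E[Z | X=x] = μ_Z + ρ(σ_Z/σ_X)(x − μ_X) for jointly normal variables.
E[Z | X=-7.1] = 8.1 + (-0.78)·(4.3/5.6)·(-7.1 − (2.7)) = 8.1 + (-0.59893)·(-9.8) = 13.9695.

13.9695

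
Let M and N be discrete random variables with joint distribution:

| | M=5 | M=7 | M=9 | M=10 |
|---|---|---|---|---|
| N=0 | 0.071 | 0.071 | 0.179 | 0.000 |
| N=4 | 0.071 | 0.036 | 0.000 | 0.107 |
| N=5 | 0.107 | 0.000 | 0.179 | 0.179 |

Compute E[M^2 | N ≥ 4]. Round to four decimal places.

72.6259

P(N ≥ 4) = 0.679.
Σ M^2·P over the event = 25·(0.071) + 25·(0.107) + 49·(0.036) + 81·(0.179) + 100·(0.107) + 100·(0.179) = 49.313.
E[M^2 | N ≥ 4] = (49.313) / (0.679) = 72.6259.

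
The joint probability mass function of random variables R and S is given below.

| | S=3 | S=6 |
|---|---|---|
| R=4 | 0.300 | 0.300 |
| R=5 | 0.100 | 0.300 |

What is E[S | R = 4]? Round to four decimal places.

P(R = 4) = 0.600.
Σ S·P over the event = 3·(0.300) + 6·(0.300) = 2.700.
E[S | R = 4] = (2.700) / (0.600) = 4.5000.

4.5000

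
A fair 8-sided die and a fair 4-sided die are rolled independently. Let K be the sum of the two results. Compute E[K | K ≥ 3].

222/31

P(K ≥ 3) = 31/32.
E[K | K ≥ 3] = (111/16) / (31/32) = 222/31.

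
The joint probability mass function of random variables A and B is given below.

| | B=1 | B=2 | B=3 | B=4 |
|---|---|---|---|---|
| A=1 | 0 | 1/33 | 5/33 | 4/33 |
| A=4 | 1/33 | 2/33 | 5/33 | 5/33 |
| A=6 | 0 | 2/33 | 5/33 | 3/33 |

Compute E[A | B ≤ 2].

P(B ≤ 2) = 2/11.
Σ A·P over the event = 1·(1/33) + 4·(1/33) + 4·(2/33) + 6·(2/33) = 25/33.
E[A | B ≤ 2] = (25/33) / (2/11) = 25/6.

25/6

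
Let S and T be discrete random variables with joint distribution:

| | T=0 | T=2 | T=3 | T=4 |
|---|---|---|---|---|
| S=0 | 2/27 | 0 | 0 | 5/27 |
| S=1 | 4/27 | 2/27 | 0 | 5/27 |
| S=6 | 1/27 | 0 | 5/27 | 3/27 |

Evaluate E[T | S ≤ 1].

P(S ≤ 1) = 2/3.
Σ T·P over the event = 0·(2/27) + 4·(5/27) + 0·(4/27) + 2·(2/27) + 4·(5/27) = 44/27.
E[T | S ≤ 1] = (44/27) / (2/3) = 22/9.

22/9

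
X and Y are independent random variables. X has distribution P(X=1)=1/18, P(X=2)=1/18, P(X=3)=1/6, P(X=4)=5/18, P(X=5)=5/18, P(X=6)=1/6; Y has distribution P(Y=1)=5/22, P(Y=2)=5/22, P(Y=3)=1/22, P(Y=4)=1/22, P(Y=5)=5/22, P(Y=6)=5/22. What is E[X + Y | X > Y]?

439/67

P(X > Y) = 67/132.
Summing (X+Y)·P(x,y) over outcomes with X > Y gives 439/132.
E[X + Y | X > Y] = (439/132) / (67/132) = 439/67.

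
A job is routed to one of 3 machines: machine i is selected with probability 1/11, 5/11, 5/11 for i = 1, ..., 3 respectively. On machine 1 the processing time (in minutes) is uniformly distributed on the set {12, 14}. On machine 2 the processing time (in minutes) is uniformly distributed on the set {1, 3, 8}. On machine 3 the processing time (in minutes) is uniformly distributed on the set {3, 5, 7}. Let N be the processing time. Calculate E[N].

58/11

E[N | machine 1] = (12+14)/2 = 13.
E[N | machine 2] = (1+3+8)/3 = 4.
E[N | machine 3] = (3+5+7)/3 = 5.
E[N] = (1/11)·(13) + (5/11)·(4) + (5/11)·(5) = 58/11.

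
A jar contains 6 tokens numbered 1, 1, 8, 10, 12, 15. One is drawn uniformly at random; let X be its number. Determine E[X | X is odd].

17/3

P(X is odd) = 1/2.
Σ over the event: 1·1/3 + 15·1/6 = 17/6.
E[X | X is odd] = (17/6) / (1/2) = 17/3.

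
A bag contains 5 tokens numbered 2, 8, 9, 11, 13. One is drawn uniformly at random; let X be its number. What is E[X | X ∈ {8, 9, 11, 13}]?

41/4

P(X ∈ {8, 9, 11, 13}) = 4/5.
Σ over the event: 8·1/5 + 9·1/5 + 11·1/5 + 13·1/5 = 41/5.
E[X | X ∈ {8, 9, 11, 13}] = (41/5) / (4/5) = 41/4.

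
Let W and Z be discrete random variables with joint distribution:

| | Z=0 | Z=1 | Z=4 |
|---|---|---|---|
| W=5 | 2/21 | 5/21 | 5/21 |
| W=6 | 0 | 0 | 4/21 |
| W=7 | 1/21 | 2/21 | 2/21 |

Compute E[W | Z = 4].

63/11

P(Z = 4) = 11/21.
Σ W·P over the event = 5·(5/21) + 6·(4/21) + 7·(2/21) = 3.
E[W | Z = 4] = (3) / (11/21) = 63/11.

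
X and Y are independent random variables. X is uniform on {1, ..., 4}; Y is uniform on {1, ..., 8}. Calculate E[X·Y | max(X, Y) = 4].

P(max(X, Y) = 4) = 7/32.
Summing XY·P(x,y) over outcomes with max(X, Y) = 4 gives 2.
E[X·Y | max(X, Y) = 4] = (2) / (7/32) = 64/7.

64/7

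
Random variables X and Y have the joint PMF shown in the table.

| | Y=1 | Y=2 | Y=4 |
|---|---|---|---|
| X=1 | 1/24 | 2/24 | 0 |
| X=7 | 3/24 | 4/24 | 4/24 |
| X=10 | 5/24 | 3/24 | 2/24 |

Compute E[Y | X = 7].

P(X = 7) = 11/24.
Summing Y·P(X=x,Y=y) over the conditioning event gives 9/8.
E[Y | X = 7] = (9/8) / (11/24) = 27/11.

27/11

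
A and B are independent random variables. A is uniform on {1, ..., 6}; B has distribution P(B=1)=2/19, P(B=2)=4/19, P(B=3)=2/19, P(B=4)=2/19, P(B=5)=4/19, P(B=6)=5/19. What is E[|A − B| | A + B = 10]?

14/11

P(A + B = 10) = 11/114.
Summing |A−B|·P(x,y) over outcomes with A + B = 10 gives 7/57.
E[|A − B| | A + B = 10] = (7/57) / (11/114) = 14/11.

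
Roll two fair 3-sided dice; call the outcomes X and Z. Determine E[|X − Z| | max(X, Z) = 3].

Outcomes with max(X, Z) = 3: (1,3), (2,3), (3,1), (3,2), (3,3), each with probability 1/9.
E[|X − Z| | max(X, Z) = 3] = (2 + 1 + 2 + 1 + 0) / 5 = 6/5.

6/5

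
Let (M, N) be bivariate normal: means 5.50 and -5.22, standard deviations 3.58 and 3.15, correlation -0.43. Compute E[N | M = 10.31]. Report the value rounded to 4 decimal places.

The regression of N on M has slope ρ·σ_N/σ_M and passes through (μ_M, μ_N).
E[N | M=10.31] = -5.22 + (-0.43)·(3.15/3.58)·(10.31 − (5.50)) = -5.22 + (-0.37835)·(4.81) = -7.0399.

-7.0399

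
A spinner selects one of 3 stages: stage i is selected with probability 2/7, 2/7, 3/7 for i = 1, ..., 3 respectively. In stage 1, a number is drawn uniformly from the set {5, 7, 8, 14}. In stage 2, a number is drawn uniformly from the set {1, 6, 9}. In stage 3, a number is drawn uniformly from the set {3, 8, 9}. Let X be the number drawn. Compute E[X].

E[X | stage 1] = (5+7+8+14)/4 = 17/2.
E[X | stage 2] = (1+6+9)/3 = 16/3.
E[X | stage 3] = (3+8+9)/3 = 20/3.
By the law of total expectation,
E[X] = (2/7)·(17/2) + (2/7)·(16/3) + (3/7)·(20/3) = 143/21.

143/21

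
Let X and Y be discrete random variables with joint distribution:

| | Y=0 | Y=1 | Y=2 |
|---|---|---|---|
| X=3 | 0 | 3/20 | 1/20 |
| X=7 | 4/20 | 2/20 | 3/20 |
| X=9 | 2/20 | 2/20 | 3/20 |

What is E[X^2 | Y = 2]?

57

P(Y = 2) = 7/20.
Summing X^2·P(X=x,Y=y) over the conditioning event gives 399/20.
E[X^2 | Y = 2] = (399/20) / (7/20) = 57.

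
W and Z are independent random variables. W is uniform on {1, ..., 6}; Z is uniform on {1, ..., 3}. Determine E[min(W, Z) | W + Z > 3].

29/15

P(W + Z > 3) = 5/6.
Summing min(W,Z)·P(x,y) over outcomes with W + Z > 3 gives 29/18.
E[min(W, Z) | W + Z > 3] = (29/18) / (5/6) = 29/15.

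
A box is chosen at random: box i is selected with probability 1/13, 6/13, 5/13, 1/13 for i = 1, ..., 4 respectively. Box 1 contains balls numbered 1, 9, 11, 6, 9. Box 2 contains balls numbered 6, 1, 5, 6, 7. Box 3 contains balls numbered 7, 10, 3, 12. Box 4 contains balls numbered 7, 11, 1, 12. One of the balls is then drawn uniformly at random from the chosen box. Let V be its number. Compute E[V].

1699/260

E[V | box 1] = (1+9+11+6+9)/5 = 36/5.
E[V | box 2] = (6+1+5+6+7)/5 = 5.
E[V | box 3] = (7+10+3+12)/4 = 8.
E[V | box 4] = (7+11+1+12)/4 = 31/4.
By the law of total expectation,
E[V] = (1/13)·(36/5) + (6/13)·(5) + (5/13)·(8) + (1/13)·(31/4) = 1699/260.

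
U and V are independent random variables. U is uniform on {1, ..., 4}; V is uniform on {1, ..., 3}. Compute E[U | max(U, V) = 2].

5/3

Outcomes with max(U, V) = 2: (1,2), (2,1), (2,2), each with probability 1/12.
E[U | max(U, V) = 2] = (1 + 2 + 2) / 3 = 5/3.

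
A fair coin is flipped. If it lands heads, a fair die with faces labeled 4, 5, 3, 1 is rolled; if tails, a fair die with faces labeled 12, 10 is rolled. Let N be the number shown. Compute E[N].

E[N | heads] = (4+5+3+1)/4 = 13/4.
E[N | tails] = (12+10)/2 = 11.
E[N] = (1/2)·(13/4) + (1/2)·(11) = 57/8.

57/8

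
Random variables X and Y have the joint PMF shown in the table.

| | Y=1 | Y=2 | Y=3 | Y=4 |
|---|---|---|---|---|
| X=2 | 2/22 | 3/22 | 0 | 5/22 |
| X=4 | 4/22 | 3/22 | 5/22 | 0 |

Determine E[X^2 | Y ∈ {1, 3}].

152/11

P(Y ∈ {1, 3}) = 1/2.
Σ X^2·P over the event = 4·(2/22) + 16·(4/22) + 16·(5/22) = 76/11.
E[X^2 | Y ∈ {1, 3}] = (76/11) / (1/2) = 152/11.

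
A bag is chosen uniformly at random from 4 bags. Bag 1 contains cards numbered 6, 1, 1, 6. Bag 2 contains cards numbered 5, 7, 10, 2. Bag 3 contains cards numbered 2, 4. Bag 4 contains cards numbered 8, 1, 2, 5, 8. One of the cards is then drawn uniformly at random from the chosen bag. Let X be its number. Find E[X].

173/40

E[X | bag 1] = (6+1+1+6)/4 = 7/2.
E[X | bag 2] = (5+7+10+2)/4 = 6.
E[X | bag 3] = (2+4)/2 = 3.
E[X | bag 4] = (8+1+2+5+8)/5 = 24/5.
E[X] = (1/4)·(7/2) + (1/4)·(6) + (1/4)·(3) + (1/4)·(24/5) = 173/40.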